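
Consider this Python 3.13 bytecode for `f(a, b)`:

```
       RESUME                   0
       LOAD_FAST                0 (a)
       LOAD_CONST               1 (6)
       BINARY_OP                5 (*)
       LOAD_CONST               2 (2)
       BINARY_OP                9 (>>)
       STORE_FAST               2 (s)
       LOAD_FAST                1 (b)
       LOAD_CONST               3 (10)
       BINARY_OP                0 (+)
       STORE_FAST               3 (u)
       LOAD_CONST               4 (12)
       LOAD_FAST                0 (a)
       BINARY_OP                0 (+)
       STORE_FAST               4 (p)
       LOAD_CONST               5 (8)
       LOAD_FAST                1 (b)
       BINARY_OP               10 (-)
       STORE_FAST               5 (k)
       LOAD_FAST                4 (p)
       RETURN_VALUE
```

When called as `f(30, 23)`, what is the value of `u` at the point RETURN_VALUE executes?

LOAD_FAST a → push 30. Stack: [30]
LOAD_CONST → push 6. Stack: [30, 6]
BINARY_OP * → 30 * 6 = 180. Stack: [180]
LOAD_CONST → push 2. Stack: [180, 2]
BINARY_OP >> → 180 >> 2 = 45. Stack: [45]
STORE_FAST s → s=45. Stack: []
LOAD_FAST b → push 23. Stack: [23]
LOAD_CONST → push 10. Stack: [23, 10]
BINARY_OP + → 23 + 10 = 33. Stack: [33]
STORE_FAST u → u=33. Stack: []
LOAD_CONST → push 12. Stack: [12]
LOAD_FAST a → push 30. Stack: [12, 30]
BINARY_OP + → 12 + 30 = 42. Stack: [42]
STORE_FAST p → p=42. Stack: []
LOAD_CONST → push 8. Stack: [8]
LOAD_FAST b → push 23. Stack: [8, 23]
BINARY_OP - → 8 - 23 = -15. Stack: [-15]
STORE_FAST k → k=-15. Stack: []
LOAD_FAST p → push 42. Stack: [42]
RETURN_VALUE → return 42.

33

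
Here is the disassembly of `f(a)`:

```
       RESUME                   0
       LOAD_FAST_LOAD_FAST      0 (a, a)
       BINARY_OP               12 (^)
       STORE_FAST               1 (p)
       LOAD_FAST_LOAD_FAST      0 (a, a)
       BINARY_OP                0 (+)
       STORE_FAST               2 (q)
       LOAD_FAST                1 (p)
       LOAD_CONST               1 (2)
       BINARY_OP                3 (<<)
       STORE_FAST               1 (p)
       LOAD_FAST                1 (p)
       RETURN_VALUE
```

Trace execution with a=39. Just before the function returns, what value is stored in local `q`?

78

LOAD_FAST_LOAD_FAST a,a → push 39,39. Stack: [39, 39]
BINARY_OP ^ → 39 ^ 39 = 0. Stack: [0]
STORE_FAST p → p=0. Stack: []
LOAD_FAST_LOAD_FAST a,a → push 39,39. Stack: [39, 39]
BINARY_OP + → 39 + 39 = 78. Stack: [78]
STORE_FAST q → q=78. Stack: []
LOAD_FAST p → push 0. Stack: [0]
LOAD_CONST → push 2. Stack: [0, 2]
BINARY_OP << → 0 << 2 = 0. Stack: [0]
STORE_FAST p → p=0. Stack: []
LOAD_FAST p → push 0. Stack: [0]
RETURN_VALUE → return 0.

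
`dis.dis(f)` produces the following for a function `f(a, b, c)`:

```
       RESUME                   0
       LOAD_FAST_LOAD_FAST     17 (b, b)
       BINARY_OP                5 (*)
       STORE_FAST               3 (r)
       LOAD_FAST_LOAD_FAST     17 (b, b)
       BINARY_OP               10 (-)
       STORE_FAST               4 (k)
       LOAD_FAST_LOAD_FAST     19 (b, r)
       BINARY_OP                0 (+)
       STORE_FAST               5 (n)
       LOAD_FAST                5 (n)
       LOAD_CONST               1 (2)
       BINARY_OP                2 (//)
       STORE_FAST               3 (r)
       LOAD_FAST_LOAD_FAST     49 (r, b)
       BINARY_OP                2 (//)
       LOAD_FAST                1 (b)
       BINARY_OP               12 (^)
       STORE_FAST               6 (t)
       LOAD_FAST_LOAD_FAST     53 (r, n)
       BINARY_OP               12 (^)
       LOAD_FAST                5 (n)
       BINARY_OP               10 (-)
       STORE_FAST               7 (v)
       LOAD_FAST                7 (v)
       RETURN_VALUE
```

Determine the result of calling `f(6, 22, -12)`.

LOAD_FAST_LOAD_FAST b,b → push 22,22. Stack: [22, 22]
BINARY_OP * → 22 * 22 = 484. Stack: [484]
STORE_FAST r → r=484. Stack: []
LOAD_FAST_LOAD_FAST b,b → push 22,22. Stack: [22, 22]
BINARY_OP - → 22 - 22 = 0. Stack: [0]
STORE_FAST k → k=0. Stack: []
LOAD_FAST_LOAD_FAST b,r → push 22,484. Stack: [22, 484]
BINARY_OP + → 22 + 484 = 506. Stack: [506]
STORE_FAST n → n=506. Stack: []
LOAD_FAST n → push 506. Stack: [506]
LOAD_CONST → push 2. Stack: [506, 2]
BINARY_OP // → 506 // 2 = 253. Stack: [253]
STORE_FAST r → r=253. Stack: []
LOAD_FAST_LOAD_FAST r,b → push 253,22. Stack: [253, 22]
BINARY_OP // → 253 // 22 = 11. Stack: [11]
LOAD_FAST b → push 22. Stack: [11, 22]
BINARY_OP ^ → 11 ^ 22 = 29. Stack: [29]
STORE_FAST t → t=29. Stack: []
LOAD_FAST_LOAD_FAST r,n → push 253,506. Stack: [253, 506]
BINARY_OP ^ → 253 ^ 506 = 263. Stack: [263]
LOAD_FAST n → push 506. Stack: [263, 506]
BINARY_OP - → 263 - 506 = -243. Stack: [-243]
STORE_FAST v → v=-243. Stack: []
LOAD_FAST v → push -243. Stack: [-243]
RETURN_VALUE → return -243.

-243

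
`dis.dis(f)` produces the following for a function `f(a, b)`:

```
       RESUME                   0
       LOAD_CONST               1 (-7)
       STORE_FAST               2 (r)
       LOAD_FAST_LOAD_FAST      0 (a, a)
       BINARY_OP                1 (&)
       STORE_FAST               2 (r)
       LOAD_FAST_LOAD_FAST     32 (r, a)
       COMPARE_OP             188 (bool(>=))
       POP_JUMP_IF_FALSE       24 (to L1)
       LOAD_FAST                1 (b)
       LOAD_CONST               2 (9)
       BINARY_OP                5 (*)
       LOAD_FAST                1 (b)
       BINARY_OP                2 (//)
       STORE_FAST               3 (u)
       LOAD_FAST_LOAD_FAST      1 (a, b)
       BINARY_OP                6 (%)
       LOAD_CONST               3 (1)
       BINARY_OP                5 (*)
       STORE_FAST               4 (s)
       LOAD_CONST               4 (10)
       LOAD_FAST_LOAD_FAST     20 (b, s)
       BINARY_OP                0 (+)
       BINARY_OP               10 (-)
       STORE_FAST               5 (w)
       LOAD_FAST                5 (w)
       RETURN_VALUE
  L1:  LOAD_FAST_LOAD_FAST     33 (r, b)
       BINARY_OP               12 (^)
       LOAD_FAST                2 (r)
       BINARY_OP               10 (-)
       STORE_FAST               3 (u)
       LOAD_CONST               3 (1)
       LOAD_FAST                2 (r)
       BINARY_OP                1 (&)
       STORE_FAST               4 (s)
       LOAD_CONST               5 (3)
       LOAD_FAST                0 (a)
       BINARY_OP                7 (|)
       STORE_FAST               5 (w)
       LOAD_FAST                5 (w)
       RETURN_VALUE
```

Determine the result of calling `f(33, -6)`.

19

LOAD_CONST → push -7. Stack: [-7]
STORE_FAST r → r=-7. Stack: []
LOAD_FAST_LOAD_FAST a,a → push 33,33. Stack: [33, 33]
BINARY_OP & → 33 & 33 = 33. Stack: [33]
STORE_FAST r → r=33. Stack: []
LOAD_FAST_LOAD_FAST r,a → push 33,33. Stack: [33, 33]
COMPARE_OP bool(>=) → 33 vs 33 = True. Stack: [True]
POP_JUMP_IF_FALSE → pop True; no jump. Stack: []
LOAD_FAST b → push -6. Stack: [-6]
LOAD_CONST → push 9. Stack: [-6, 9]
BINARY_OP * → -6 * 9 = -54. Stack: [-54]
LOAD_FAST b → push -6. Stack: [-54, -6]
BINARY_OP // → -54 // -6 = 9. Stack: [9]
STORE_FAST u → u=9. Stack: []
LOAD_FAST_LOAD_FAST a,b → push 33,-6. Stack: [33, -6]
BINARY_OP % → 33 % -6 = -3. Stack: [-3]
LOAD_CONST → push 1. Stack: [-3, 1]
BINARY_OP * → -3 * 1 = -3. Stack: [-3]
STORE_FAST s → s=-3. Stack: []
LOAD_CONST → push 10. Stack: [10]
LOAD_FAST_LOAD_FAST b,s → push -6,-3. Stack: [10, -6, -3]
BINARY_OP + → -6 + -3 = -9. Stack: [10, -9]
BINARY_OP - → 10 - -9 = 19. Stack: [19]
STORE_FAST w → w=19. Stack: []
LOAD_FAST w → push 19. Stack: [19]
RETURN_VALUE → return 19.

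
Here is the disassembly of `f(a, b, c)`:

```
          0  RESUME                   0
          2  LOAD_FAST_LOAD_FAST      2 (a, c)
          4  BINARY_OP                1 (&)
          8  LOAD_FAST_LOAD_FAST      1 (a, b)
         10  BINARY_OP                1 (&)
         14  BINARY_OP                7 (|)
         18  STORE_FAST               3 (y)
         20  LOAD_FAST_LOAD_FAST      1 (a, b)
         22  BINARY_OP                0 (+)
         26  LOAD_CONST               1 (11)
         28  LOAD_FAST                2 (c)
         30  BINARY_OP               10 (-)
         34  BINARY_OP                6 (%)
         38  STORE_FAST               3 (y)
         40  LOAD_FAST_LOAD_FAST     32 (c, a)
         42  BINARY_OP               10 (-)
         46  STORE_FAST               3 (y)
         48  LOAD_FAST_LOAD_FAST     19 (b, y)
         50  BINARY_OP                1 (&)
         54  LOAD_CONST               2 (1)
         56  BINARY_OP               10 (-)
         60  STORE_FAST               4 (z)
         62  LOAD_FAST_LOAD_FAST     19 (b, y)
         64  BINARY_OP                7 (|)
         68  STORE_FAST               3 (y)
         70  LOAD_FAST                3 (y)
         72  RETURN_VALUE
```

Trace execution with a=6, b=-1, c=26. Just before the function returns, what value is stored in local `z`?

LOAD_FAST_LOAD_FAST a,c → push 6,26. Stack: [6, 26]
BINARY_OP & → 6 & 26 = 2. Stack: [2]
LOAD_FAST_LOAD_FAST a,b → push 6,-1. Stack: [2, 6, -1]
BINARY_OP & → 6 & -1 = 6. Stack: [2, 6]
BINARY_OP | → 2 | 6 = 6. Stack: [6]
STORE_FAST y → y=6. Stack: []
LOAD_FAST_LOAD_FAST a,b → push 6,-1. Stack: [6, -1]
BINARY_OP + → 6 + -1 = 5. Stack: [5]
LOAD_CONST → push 11. Stack: [5, 11]
LOAD_FAST c → push 26. Stack: [5, 11, 26]
BINARY_OP - → 11 - 26 = -15. Stack: [5, -15]
BINARY_OP % → 5 % -15 = -10. Stack: [-10]
STORE_FAST y → y=-10. Stack: []
LOAD_FAST_LOAD_FAST c,a → push 26,6. Stack: [26, 6]
BINARY_OP - → 26 - 6 = 20. Stack: [20]
STORE_FAST y → y=20. Stack: []
LOAD_FAST_LOAD_FAST b,y → push -1,20. Stack: [-1, 20]
BINARY_OP & → -1 & 20 = 20. Stack: [20]
LOAD_CONST → push 1. Stack: [20, 1]
BINARY_OP - → 20 - 1 = 19. Stack: [19]
STORE_FAST z → z=19. Stack: []
LOAD_FAST_LOAD_FAST b,y → push -1,20. Stack: [-1, 20]
BINARY_OP | → -1 | 20 = -1. Stack: [-1]
STORE_FAST y → y=-1. Stack: []
LOAD_FAST y → push -1. Stack: [-1]
RETURN_VALUE → return -1.

19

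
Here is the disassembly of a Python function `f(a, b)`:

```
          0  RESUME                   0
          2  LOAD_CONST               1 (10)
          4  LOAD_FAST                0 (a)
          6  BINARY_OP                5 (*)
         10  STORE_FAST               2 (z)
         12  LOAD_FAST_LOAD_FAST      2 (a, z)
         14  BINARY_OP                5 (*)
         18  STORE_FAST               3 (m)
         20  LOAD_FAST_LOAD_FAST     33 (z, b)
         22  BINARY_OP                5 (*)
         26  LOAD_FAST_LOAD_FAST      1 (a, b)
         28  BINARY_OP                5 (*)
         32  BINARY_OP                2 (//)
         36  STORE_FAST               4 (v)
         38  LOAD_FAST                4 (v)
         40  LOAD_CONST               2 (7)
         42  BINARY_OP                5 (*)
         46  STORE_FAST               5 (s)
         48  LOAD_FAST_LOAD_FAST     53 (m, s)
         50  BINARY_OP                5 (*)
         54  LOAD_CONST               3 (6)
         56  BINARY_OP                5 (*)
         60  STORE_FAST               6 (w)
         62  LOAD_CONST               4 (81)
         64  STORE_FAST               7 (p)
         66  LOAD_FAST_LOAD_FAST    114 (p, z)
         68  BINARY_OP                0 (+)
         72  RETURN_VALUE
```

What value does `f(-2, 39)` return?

LOAD_CONST → push 10. Stack: [10]
LOAD_FAST a → push -2. Stack: [10, -2]
BINARY_OP * → 10 * -2 = -20. Stack: [-20]
STORE_FAST z → z=-20. Stack: []
LOAD_FAST_LOAD_FAST a,z → push -2,-20. Stack: [-2, -20]
BINARY_OP * → -2 * -20 = 40. Stack: [40]
STORE_FAST m → m=40. Stack: []
LOAD_FAST_LOAD_FAST z,b → push -20,39. Stack: [-20, 39]
BINARY_OP * → -20 * 39 = -780. Stack: [-780]
LOAD_FAST_LOAD_FAST a,b → push -2,39. Stack: [-780, -2, 39]
BINARY_OP * → -2 * 39 = -78. Stack: [-780, -78]
BINARY_OP // → -780 // -78 = 10. Stack: [10]
STORE_FAST v → v=10. Stack: []
LOAD_FAST v → push 10. Stack: [10]
LOAD_CONST → push 7. Stack: [10, 7]
BINARY_OP * → 10 * 7 = 70. Stack: [70]
STORE_FAST s → s=70. Stack: []
LOAD_FAST_LOAD_FAST m,s → push 40,70. Stack: [40, 70]
BINARY_OP * → 40 * 70 = 2800. Stack: [2800]
LOAD_CONST → push 6. Stack: [2800, 6]
BINARY_OP * → 2800 * 6 = 16800. Stack: [16800]
STORE_FAST w → w=16800. Stack: []
LOAD_CONST → push 81. Stack: [81]
STORE_FAST p → p=81. Stack: []
LOAD_FAST_LOAD_FAST p,z → push 81,-20. Stack: [81, -20]
BINARY_OP + → 81 + -20 = 61. Stack: [61]
RETURN_VALUE → return 61.

61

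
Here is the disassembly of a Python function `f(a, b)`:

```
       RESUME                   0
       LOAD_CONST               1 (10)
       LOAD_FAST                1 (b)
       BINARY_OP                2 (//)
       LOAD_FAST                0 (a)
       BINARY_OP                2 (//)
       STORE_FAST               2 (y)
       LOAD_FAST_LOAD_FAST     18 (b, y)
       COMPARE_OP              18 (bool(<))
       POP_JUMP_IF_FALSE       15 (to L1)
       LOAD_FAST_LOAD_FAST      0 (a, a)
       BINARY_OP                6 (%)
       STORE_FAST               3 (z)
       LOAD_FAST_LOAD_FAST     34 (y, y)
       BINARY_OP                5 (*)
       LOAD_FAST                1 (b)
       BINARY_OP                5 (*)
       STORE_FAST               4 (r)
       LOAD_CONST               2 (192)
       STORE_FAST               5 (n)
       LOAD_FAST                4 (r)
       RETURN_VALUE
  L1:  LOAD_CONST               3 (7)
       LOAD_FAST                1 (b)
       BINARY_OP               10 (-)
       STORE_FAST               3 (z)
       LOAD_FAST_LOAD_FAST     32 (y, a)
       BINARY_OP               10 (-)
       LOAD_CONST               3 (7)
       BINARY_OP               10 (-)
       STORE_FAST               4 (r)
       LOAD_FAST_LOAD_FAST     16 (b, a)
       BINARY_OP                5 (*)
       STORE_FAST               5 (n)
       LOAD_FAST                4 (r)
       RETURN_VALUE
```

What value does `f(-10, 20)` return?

3

LOAD_CONST → push 10. Stack: [10]
LOAD_FAST b → push 20. Stack: [10, 20]
BINARY_OP // → 10 // 20 = 0. Stack: [0]
LOAD_FAST a → push -10. Stack: [0, -10]
BINARY_OP // → 0 // -10 = 0. Stack: [0]
STORE_FAST y → y=0. Stack: []
LOAD_FAST_LOAD_FAST b,y → push 20,0. Stack: [20, 0]
COMPARE_OP bool(<) → 20 vs 0 = False. Stack: [False]
POP_JUMP_IF_FALSE → pop False; jump. Stack: []
LOAD_CONST → push 7. Stack: [7]
LOAD_FAST b → push 20. Stack: [7, 20]
BINARY_OP - → 7 - 20 = -13. Stack: [-13]
STORE_FAST z → z=-13. Stack: []
LOAD_FAST_LOAD_FAST y,a → push 0,-10. Stack: [0, -10]
BINARY_OP - → 0 - -10 = 10. Stack: [10]
LOAD_CONST → push 7. Stack: [10, 7]
BINARY_OP - → 10 - 7 = 3. Stack: [3]
STORE_FAST r → r=3. Stack: []
LOAD_FAST_LOAD_FAST b,a → push 20,-10. Stack: [20, -10]
BINARY_OP * → 20 * -10 = -200. Stack: [-200]
STORE_FAST n → n=-200. Stack: []
LOAD_FAST r → push 3. Stack: [3]
RETURN_VALUE → return 3.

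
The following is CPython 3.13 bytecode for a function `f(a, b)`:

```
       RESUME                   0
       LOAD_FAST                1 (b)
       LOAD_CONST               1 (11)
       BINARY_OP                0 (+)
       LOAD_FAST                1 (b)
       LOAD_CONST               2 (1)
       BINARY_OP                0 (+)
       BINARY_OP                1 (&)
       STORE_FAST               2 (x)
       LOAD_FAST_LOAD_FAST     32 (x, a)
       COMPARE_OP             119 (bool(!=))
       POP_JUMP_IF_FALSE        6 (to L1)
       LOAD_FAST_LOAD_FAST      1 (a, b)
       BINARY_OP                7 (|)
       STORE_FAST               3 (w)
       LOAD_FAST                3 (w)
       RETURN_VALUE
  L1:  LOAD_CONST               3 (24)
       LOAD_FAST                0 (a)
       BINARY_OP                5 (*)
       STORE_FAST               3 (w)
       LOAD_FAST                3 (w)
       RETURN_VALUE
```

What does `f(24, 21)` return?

29

LOAD_FAST b → push 21. Stack: [21]
LOAD_CONST → push 11. Stack: [21, 11]
BINARY_OP + → 21 + 11 = 32. Stack: [32]
LOAD_FAST b → push 21. Stack: [32, 21]
LOAD_CONST → push 1. Stack: [32, 21, 1]
BINARY_OP + → 21 + 1 = 22. Stack: [32, 22]
BINARY_OP & → 32 & 22 = 0. Stack: [0]
STORE_FAST x → x=0. Stack: []
LOAD_FAST_LOAD_FAST x,a → push 0,24. Stack: [0, 24]
COMPARE_OP bool(!=) → 0 vs 24 = True. Stack: [True]
POP_JUMP_IF_FALSE → pop True; no jump. Stack: []
LOAD_FAST_LOAD_FAST a,b → push 24,21. Stack: [24, 21]
BINARY_OP | → 24 | 21 = 29. Stack: [29]
STORE_FAST w → w=29. Stack: []
LOAD_FAST w → push 29. Stack: [29]
RETURN_VALUE → return 29.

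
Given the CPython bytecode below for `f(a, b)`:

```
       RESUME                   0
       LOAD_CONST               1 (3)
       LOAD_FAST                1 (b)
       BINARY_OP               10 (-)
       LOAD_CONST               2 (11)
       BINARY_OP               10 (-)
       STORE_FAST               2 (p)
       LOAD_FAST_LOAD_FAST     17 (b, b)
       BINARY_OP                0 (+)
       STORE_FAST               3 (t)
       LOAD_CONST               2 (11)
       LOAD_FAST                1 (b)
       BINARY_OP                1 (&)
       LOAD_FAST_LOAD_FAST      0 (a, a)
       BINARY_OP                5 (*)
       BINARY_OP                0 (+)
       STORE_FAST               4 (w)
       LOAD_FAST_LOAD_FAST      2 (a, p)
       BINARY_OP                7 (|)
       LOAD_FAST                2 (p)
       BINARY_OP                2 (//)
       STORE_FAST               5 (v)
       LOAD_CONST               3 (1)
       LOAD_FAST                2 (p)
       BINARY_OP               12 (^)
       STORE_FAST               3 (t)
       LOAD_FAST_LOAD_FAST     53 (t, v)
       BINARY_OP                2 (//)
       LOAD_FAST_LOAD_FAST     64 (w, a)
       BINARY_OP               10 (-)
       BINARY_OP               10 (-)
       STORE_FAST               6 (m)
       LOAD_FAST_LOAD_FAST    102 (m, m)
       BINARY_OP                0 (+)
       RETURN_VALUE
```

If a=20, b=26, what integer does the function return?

-846

LOAD_CONST → push 3. Stack: [3]
LOAD_FAST b → push 26. Stack: [3, 26]
BINARY_OP - → 3 - 26 = -23. Stack: [-23]
LOAD_CONST → push 11. Stack: [-23, 11]
BINARY_OP - → -23 - 11 = -34. Stack: [-34]
STORE_FAST p → p=-34. Stack: []
LOAD_FAST_LOAD_FAST b,b → push 26,26. Stack: [26, 26]
BINARY_OP + → 26 + 26 = 52. Stack: [52]
STORE_FAST t → t=52. Stack: []
LOAD_CONST → push 11. Stack: [11]
LOAD_FAST b → push 26. Stack: [11, 26]
BINARY_OP & → 11 & 26 = 10. Stack: [10]
LOAD_FAST_LOAD_FAST a,a → push 20,20. Stack: [10, 20, 20]
BINARY_OP * → 20 * 20 = 400. Stack: [10, 400]
BINARY_OP + → 10 + 400 = 410. Stack: [410]
STORE_FAST w → w=410. Stack: []
LOAD_FAST_LOAD_FAST a,p → push 20,-34. Stack: [20, -34]
BINARY_OP | → 20 | -34 = -34. Stack: [-34]
LOAD_FAST p → push -34. Stack: [-34, -34]
BINARY_OP // → -34 // -34 = 1. Stack: [1]
STORE_FAST v → v=1. Stack: []
LOAD_CONST → push 1. Stack: [1]
LOAD_FAST p → push -34. Stack: [1, -34]
BINARY_OP ^ → 1 ^ -34 = -33. Stack: [-33]
STORE_FAST t → t=-33. Stack: []
LOAD_FAST_LOAD_FAST t,v → push -33,1. Stack: [-33, 1]
BINARY_OP // → -33 // 1 = -33. Stack: [-33]
LOAD_FAST_LOAD_FAST w,a → push 410,20. Stack: [-33, 410, 20]
BINARY_OP - → 410 - 20 = 390. Stack: [-33, 390]
BINARY_OP - → -33 - 390 = -423. Stack: [-423]
STORE_FAST m → m=-423. Stack: []
LOAD_FAST_LOAD_FAST m,m → push -423,-423. Stack: [-423, -423]
BINARY_OP + → -423 + -423 = -846. Stack: [-846]
RETURN_VALUE → return -846.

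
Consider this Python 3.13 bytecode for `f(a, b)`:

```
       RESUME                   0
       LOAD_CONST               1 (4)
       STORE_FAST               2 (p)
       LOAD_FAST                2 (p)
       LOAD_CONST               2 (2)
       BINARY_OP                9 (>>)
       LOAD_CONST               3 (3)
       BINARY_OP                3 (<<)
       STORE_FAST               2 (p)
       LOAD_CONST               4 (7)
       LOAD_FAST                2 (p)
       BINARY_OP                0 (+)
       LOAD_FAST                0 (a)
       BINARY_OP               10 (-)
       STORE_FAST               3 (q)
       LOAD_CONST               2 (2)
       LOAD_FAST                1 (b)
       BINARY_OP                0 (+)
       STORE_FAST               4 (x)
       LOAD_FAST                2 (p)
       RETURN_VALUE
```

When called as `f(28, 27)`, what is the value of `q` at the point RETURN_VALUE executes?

-13

LOAD_CONST → push 4. Stack: [4]
STORE_FAST p → p=4. Stack: []
LOAD_FAST p → push 4. Stack: [4]
LOAD_CONST → push 2. Stack: [4, 2]
BINARY_OP >> → 4 >> 2 = 1. Stack: [1]
LOAD_CONST → push 3. Stack: [1, 3]
BINARY_OP << → 1 << 3 = 8. Stack: [8]
STORE_FAST p → p=8. Stack: []
LOAD_CONST → push 7. Stack: [7]
LOAD_FAST p → push 8. Stack: [7, 8]
BINARY_OP + → 7 + 8 = 15. Stack: [15]
LOAD_FAST a → push 28. Stack: [15, 28]
BINARY_OP - → 15 - 28 = -13. Stack: [-13]
STORE_FAST q → q=-13. Stack: []
LOAD_CONST → push 2. Stack: [2]
LOAD_FAST b → push 27. Stack: [2, 27]
BINARY_OP + → 2 + 27 = 29. Stack: [29]
STORE_FAST x → x=29. Stack: []
LOAD_FAST p → push 8. Stack: [8]
RETURN_VALUE → return 8.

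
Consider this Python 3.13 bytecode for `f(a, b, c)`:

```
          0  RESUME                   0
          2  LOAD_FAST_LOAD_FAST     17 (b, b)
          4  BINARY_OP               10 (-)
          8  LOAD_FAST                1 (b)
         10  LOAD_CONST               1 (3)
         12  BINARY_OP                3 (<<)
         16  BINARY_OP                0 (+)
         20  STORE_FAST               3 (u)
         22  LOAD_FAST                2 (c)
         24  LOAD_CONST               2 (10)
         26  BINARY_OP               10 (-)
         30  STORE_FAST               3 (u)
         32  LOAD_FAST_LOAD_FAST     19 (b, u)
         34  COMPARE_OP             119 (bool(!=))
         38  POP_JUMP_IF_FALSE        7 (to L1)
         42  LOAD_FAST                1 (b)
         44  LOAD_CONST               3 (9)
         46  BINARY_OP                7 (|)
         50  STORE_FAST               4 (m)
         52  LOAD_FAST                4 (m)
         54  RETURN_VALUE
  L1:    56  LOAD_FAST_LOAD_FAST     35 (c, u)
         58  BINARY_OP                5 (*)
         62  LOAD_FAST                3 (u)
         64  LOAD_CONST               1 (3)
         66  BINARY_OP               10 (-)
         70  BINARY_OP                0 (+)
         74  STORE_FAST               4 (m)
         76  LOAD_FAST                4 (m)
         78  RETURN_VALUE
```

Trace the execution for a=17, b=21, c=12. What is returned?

29

LOAD_FAST_LOAD_FAST b,b → push 21,21. Stack: [21, 21]
BINARY_OP - → 21 - 21 = 0. Stack: [0]
LOAD_FAST b → push 21. Stack: [0, 21]
LOAD_CONST → push 3. Stack: [0, 21, 3]
BINARY_OP << → 21 << 3 = 168. Stack: [0, 168]
BINARY_OP + → 0 + 168 = 168. Stack: [168]
STORE_FAST u → u=168. Stack: []
LOAD_FAST c → push 12. Stack: [12]
LOAD_CONST → push 10. Stack: [12, 10]
BINARY_OP - → 12 - 10 = 2. Stack: [2]
STORE_FAST u → u=2. Stack: []
LOAD_FAST_LOAD_FAST b,u → push 21,2. Stack: [21, 2]
COMPARE_OP bool(!=) → 21 vs 2 = True. Stack: [True]
POP_JUMP_IF_FALSE → pop True; no jump. Stack: []
LOAD_FAST b → push 21. Stack: [21]
LOAD_CONST → push 9. Stack: [21, 9]
BINARY_OP | → 21 | 9 = 29. Stack: [29]
STORE_FAST m → m=29. Stack: []
LOAD_FAST m → push 29. Stack: [29]
RETURN_VALUE → return 29.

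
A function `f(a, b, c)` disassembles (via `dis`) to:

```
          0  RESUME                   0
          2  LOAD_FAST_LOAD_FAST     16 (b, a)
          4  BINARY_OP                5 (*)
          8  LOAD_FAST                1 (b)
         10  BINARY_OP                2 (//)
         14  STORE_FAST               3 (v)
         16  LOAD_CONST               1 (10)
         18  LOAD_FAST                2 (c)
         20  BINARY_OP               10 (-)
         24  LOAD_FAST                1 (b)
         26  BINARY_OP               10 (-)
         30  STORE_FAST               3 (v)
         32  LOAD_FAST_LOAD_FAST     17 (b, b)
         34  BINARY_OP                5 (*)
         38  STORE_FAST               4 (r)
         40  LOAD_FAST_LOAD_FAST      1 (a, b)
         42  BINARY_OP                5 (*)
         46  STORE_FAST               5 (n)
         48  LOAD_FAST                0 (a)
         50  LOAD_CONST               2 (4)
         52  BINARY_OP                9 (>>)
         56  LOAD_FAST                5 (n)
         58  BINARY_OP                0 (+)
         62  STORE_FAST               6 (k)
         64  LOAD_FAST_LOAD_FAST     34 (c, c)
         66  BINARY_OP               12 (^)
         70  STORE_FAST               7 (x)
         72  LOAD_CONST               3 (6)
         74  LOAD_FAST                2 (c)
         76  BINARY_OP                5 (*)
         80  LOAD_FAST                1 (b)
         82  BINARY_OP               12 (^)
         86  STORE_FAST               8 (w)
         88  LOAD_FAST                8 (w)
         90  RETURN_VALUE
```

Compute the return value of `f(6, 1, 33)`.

LOAD_FAST_LOAD_FAST b,a → push 1,6. Stack: [1, 6]
BINARY_OP * → 1 * 6 = 6. Stack: [6]
LOAD_FAST b → push 1. Stack: [6, 1]
BINARY_OP // → 6 // 1 = 6. Stack: [6]
STORE_FAST v → v=6. Stack: []
LOAD_CONST → push 10. Stack: [10]
LOAD_FAST c → push 33. Stack: [10, 33]
BINARY_OP - → 10 - 33 = -23. Stack: [-23]
LOAD_FAST b → push 1. Stack: [-23, 1]
BINARY_OP - → -23 - 1 = -24. Stack: [-24]
STORE_FAST v → v=-24. Stack: []
LOAD_FAST_LOAD_FAST b,b → push 1,1. Stack: [1, 1]
BINARY_OP * → 1 * 1 = 1. Stack: [1]
STORE_FAST r → r=1. Stack: []
LOAD_FAST_LOAD_FAST a,b → push 6,1. Stack: [6, 1]
BINARY_OP * → 6 * 1 = 6. Stack: [6]
STORE_FAST n → n=6. Stack: []
LOAD_FAST a → push 6. Stack: [6]
LOAD_CONST → push 4. Stack: [6, 4]
BINARY_OP >> → 6 >> 4 = 0. Stack: [0]
LOAD_FAST n → push 6. Stack: [0, 6]
BINARY_OP + → 0 + 6 = 6. Stack: [6]
STORE_FAST k → k=6. Stack: []
LOAD_FAST_LOAD_FAST c,c → push 33,33. Stack: [33, 33]
BINARY_OP ^ → 33 ^ 33 = 0. Stack: [0]
STORE_FAST x → x=0. Stack: []
LOAD_CONST → push 6. Stack: [6]
LOAD_FAST c → push 33. Stack: [6, 33]
BINARY_OP * → 6 * 33 = 198. Stack: [198]
LOAD_FAST b → push 1. Stack: [198, 1]
BINARY_OP ^ → 198 ^ 1 = 199. Stack: [199]
STORE_FAST w → w=199. Stack: []
LOAD_FAST w → push 199. Stack: [199]
RETURN_VALUE → return 199.

199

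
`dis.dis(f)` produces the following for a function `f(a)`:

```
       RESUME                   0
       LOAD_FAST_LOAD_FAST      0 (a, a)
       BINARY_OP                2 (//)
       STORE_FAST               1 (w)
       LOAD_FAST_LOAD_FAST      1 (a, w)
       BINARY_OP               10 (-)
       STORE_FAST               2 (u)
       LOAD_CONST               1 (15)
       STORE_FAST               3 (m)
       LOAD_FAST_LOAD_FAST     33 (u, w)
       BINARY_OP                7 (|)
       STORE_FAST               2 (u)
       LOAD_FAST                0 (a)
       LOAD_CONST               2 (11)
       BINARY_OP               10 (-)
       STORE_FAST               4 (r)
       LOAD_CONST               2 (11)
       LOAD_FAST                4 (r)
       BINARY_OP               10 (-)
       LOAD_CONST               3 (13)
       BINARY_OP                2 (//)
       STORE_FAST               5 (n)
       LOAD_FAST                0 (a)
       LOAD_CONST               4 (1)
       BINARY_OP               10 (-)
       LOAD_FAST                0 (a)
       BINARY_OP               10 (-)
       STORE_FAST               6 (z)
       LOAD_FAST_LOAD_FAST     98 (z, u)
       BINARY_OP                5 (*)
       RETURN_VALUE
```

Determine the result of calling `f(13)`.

LOAD_FAST_LOAD_FAST a,a → push 13,13. Stack: [13, 13]
BINARY_OP // → 13 // 13 = 1. Stack: [1]
STORE_FAST w → w=1. Stack: []
LOAD_FAST_LOAD_FAST a,w → push 13,1. Stack: [13, 1]
BINARY_OP - → 13 - 1 = 12. Stack: [12]
STORE_FAST u → u=12. Stack: []
LOAD_CONST → push 15. Stack: [15]
STORE_FAST m → m=15. Stack: []
LOAD_FAST_LOAD_FAST u,w → push 12,1. Stack: [12, 1]
BINARY_OP | → 12 | 1 = 13. Stack: [13]
STORE_FAST u → u=13. Stack: []
LOAD_FAST a → push 13. Stack: [13]
LOAD_CONST → push 11. Stack: [13, 11]
BINARY_OP - → 13 - 11 = 2. Stack: [2]
STORE_FAST r → r=2. Stack: []
LOAD_CONST → push 11. Stack: [11]
LOAD_FAST r → push 2. Stack: [11, 2]
BINARY_OP - → 11 - 2 = 9. Stack: [9]
LOAD_CONST → push 13. Stack: [9, 13]
BINARY_OP // → 9 // 13 = 0. Stack: [0]
STORE_FAST n → n=0. Stack: []
LOAD_FAST a → push 13. Stack: [13]
LOAD_CONST → push 1. Stack: [13, 1]
BINARY_OP - → 13 - 1 = 12. Stack: [12]
LOAD_FAST a → push 13. Stack: [12, 13]
BINARY_OP - → 12 - 13 = -1. Stack: [-1]
STORE_FAST z → z=-1. Stack: []
LOAD_FAST_LOAD_FAST z,u → push -1,13. Stack: [-1, 13]
BINARY_OP * → -1 * 13 = -13. Stack: [-13]
RETURN_VALUE → return -13.

-13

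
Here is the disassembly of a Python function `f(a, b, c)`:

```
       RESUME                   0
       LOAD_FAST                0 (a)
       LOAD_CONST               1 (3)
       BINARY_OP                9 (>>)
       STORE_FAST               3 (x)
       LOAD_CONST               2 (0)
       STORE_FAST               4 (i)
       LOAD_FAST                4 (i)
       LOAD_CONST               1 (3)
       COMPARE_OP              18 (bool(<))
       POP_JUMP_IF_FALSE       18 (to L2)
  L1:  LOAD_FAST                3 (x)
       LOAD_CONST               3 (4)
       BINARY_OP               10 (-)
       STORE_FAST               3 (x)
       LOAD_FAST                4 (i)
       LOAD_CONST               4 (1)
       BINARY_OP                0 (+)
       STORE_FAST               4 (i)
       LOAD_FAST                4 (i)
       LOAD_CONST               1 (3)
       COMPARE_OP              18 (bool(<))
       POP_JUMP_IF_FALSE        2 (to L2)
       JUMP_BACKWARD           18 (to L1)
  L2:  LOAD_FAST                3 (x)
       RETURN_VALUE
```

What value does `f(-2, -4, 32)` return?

-13

LOAD_FAST a → push -2. Stack: [-2]
LOAD_CONST → push 3. Stack: [-2, 3]
BINARY_OP >> → -2 >> 3 = -1. Stack: [-1]
STORE_FAST x → x=-1. Stack: []
LOAD_CONST → push 0. Stack: [0]
STORE_FAST i → i=0. Stack: []
LOAD_FAST i → push 0. Stack: [0]
LOAD_CONST → push 3. Stack: [0, 3]
COMPARE_OP bool(<) → 0 vs 3 = True. Stack: [True]
POP_JUMP_IF_FALSE → pop True; no jump. Stack: []
LOAD_FAST x → push -1. Stack: [-1]
LOAD_CONST → push 4. Stack: [-1, 4]
BINARY_OP - → -1 - 4 = -5. Stack: [-5]
STORE_FAST x → x=-5. Stack: []
LOAD_FAST i → push 0. Stack: [0]
LOAD_CONST → push 1. Stack: [0, 1]
BINARY_OP + → 0 + 1 = 1. Stack: [1]
STORE_FAST i → i=1. Stack: []
LOAD_FAST i → push 1. Stack: [1]
LOAD_CONST → push 3. Stack: [1, 3]
COMPARE_OP bool(<) → 1 vs 3 = True. Stack: [True]
POP_JUMP_IF_FALSE → pop True; no jump. Stack: []
LOAD_FAST x → push -5. Stack: [-5]
LOAD_CONST → push 4. Stack: [-5, 4]
BINARY_OP - → -5 - 4 = -9. Stack: [-9]
STORE_FAST x → x=-9. Stack: []
LOAD_FAST i → push 1. Stack: [1]
LOAD_CONST → push 1. Stack: [1, 1]
BINARY_OP + → 1 + 1 = 2. Stack: [2]
STORE_FAST i → i=2. Stack: []
LOAD_FAST i → push 2. Stack: [2]
LOAD_CONST → push 3. Stack: [2, 3]
COMPARE_OP bool(<) → 2 vs 3 = True. Stack: [True]
POP_JUMP_IF_FALSE → pop True; no jump. Stack: []
LOAD_FAST x → push -9. Stack: [-9]
LOAD_CONST → push 4. Stack: [-9, 4]
BINARY_OP - → -9 - 4 = -13. Stack: [-13]
STORE_FAST x → x=-13. Stack: []
LOAD_FAST i → push 2. Stack: [2]
LOAD_CONST → push 1. Stack: [2, 1]
BINARY_OP + → 2 + 1 = 3. Stack: [3]
STORE_FAST i → i=3. Stack: []
LOAD_FAST i → push 3. Stack: [3]
LOAD_CONST → push 3. Stack: [3, 3]
COMPARE_OP bool(<) → 3 vs 3 = False. Stack: [False]
POP_JUMP_IF_FALSE → pop False; jump. Stack: []
LOAD_FAST x → push -13. Stack: [-13]
RETURN_VALUE → return -13.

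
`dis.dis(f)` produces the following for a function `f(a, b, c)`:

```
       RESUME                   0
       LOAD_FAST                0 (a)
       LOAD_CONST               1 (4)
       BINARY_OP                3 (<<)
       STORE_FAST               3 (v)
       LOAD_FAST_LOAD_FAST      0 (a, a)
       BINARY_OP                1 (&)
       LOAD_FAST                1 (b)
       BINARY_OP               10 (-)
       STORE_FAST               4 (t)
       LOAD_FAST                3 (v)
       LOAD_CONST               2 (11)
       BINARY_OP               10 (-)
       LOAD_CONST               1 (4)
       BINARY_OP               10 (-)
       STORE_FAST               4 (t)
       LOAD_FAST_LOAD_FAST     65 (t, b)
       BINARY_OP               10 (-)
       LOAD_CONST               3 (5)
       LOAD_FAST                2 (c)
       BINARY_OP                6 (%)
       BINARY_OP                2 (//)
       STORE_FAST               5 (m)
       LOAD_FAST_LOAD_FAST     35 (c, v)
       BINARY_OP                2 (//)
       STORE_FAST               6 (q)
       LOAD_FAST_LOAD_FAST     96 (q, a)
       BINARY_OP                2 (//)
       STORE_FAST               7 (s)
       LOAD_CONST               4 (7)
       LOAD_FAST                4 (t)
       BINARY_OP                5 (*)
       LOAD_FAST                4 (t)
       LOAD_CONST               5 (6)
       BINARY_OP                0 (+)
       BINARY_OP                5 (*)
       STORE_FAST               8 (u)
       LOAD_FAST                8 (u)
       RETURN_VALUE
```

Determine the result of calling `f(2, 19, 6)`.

LOAD_FAST a → push 2. Stack: [2]
LOAD_CONST → push 4. Stack: [2, 4]
BINARY_OP << → 2 << 4 = 32. Stack: [32]
STORE_FAST v → v=32. Stack: []
LOAD_FAST_LOAD_FAST a,a → push 2,2. Stack: [2, 2]
BINARY_OP & → 2 & 2 = 2. Stack: [2]
LOAD_FAST b → push 19. Stack: [2, 19]
BINARY_OP - → 2 - 19 = -17. Stack: [-17]
STORE_FAST t → t=-17. Stack: []
LOAD_FAST v → push 32. Stack: [32]
LOAD_CONST → push 11. Stack: [32, 11]
BINARY_OP - → 32 - 11 = 21. Stack: [21]
LOAD_CONST → push 4. Stack: [21, 4]
BINARY_OP - → 21 - 4 = 17. Stack: [17]
STORE_FAST t → t=17. Stack: []
LOAD_FAST_LOAD_FAST t,b → push 17,19. Stack: [17, 19]
BINARY_OP - → 17 - 19 = -2. Stack: [-2]
LOAD_CONST → push 5. Stack: [-2, 5]
LOAD_FAST c → push 6. Stack: [-2, 5, 6]
BINARY_OP % → 5 % 6 = 5. Stack: [-2, 5]
BINARY_OP // → -2 // 5 = -1. Stack: [-1]
STORE_FAST m → m=-1. Stack: []
LOAD_FAST_LOAD_FAST c,v → push 6,32. Stack: [6, 32]
BINARY_OP // → 6 // 32 = 0. Stack: [0]
STORE_FAST q → q=0. Stack: []
LOAD_FAST_LOAD_FAST q,a → push 0,2. Stack: [0, 2]
BINARY_OP // → 0 // 2 = 0. Stack: [0]
STORE_FAST s → s=0. Stack: []
LOAD_CONST → push 7. Stack: [7]
LOAD_FAST t → push 17. Stack: [7, 17]
BINARY_OP * → 7 * 17 = 119. Stack: [119]
LOAD_FAST t → push 17. Stack: [119, 17]
LOAD_CONST → push 6. Stack: [119, 17, 6]
BINARY_OP + → 17 + 6 = 23. Stack: [119, 23]
BINARY_OP * → 119 * 23 = 2737. Stack: [2737]
STORE_FAST u → u=2737. Stack: []
LOAD_FAST u → push 2737. Stack: [2737]
RETURN_VALUE → return 2737.

2737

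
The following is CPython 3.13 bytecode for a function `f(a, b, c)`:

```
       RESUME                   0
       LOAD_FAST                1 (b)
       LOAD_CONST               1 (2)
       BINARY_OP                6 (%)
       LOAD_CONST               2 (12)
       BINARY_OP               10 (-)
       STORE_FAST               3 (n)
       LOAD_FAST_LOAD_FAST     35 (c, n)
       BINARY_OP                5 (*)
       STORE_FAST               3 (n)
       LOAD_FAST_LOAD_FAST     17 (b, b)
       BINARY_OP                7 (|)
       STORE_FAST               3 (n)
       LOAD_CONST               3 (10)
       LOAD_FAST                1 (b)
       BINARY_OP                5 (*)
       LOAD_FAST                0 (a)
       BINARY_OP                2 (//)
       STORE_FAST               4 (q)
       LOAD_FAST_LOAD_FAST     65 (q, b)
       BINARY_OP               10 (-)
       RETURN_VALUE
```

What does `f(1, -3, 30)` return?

-27

LOAD_FAST b → push -3. Stack: [-3]
LOAD_CONST → push 2. Stack: [-3, 2]
BINARY_OP % → -3 % 2 = 1. Stack: [1]
LOAD_CONST → push 12. Stack: [1, 12]
BINARY_OP - → 1 - 12 = -11. Stack: [-11]
STORE_FAST n → n=-11. Stack: []
LOAD_FAST_LOAD_FAST c,n → push 30,-11. Stack: [30, -11]
BINARY_OP * → 30 * -11 = -330. Stack: [-330]
STORE_FAST n → n=-330. Stack: []
LOAD_FAST_LOAD_FAST b,b → push -3,-3. Stack: [-3, -3]
BINARY_OP | → -3 | -3 = -3. Stack: [-3]
STORE_FAST n → n=-3. Stack: []
LOAD_CONST → push 10. Stack: [10]
LOAD_FAST b → push -3. Stack: [10, -3]
BINARY_OP * → 10 * -3 = -30. Stack: [-30]
LOAD_FAST a → push 1. Stack: [-30, 1]
BINARY_OP // → -30 // 1 = -30. Stack: [-30]
STORE_FAST q → q=-30. Stack: []
LOAD_FAST_LOAD_FAST q,b → push -30,-3. Stack: [-30, -3]
BINARY_OP - → -30 - -3 = -27. Stack: [-27]
RETURN_VALUE → return -27.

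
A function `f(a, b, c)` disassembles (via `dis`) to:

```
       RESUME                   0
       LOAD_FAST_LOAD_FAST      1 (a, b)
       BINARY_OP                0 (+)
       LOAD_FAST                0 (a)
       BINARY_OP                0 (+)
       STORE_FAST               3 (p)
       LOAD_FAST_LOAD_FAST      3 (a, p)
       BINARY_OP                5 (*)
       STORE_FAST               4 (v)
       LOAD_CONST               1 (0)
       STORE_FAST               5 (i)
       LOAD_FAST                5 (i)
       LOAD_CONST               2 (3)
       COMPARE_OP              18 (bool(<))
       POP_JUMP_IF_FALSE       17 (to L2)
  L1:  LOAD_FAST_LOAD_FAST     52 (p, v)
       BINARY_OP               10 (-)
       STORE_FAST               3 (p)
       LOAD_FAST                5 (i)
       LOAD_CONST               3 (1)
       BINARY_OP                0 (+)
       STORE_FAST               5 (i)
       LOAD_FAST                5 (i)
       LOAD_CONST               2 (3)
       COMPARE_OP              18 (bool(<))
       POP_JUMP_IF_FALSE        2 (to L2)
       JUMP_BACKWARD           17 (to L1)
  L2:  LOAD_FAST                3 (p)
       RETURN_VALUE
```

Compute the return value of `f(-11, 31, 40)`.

LOAD_FAST_LOAD_FAST a,b → push -11,31. Stack: [-11, 31]
BINARY_OP + → -11 + 31 = 20. Stack: [20]
LOAD_FAST a → push -11. Stack: [20, -11]
BINARY_OP + → 20 + -11 = 9. Stack: [9]
STORE_FAST p → p=9. Stack: []
LOAD_FAST_LOAD_FAST a,p → push -11,9. Stack: [-11, 9]
BINARY_OP * → -11 * 9 = -99. Stack: [-99]
STORE_FAST v → v=-99. Stack: []
LOAD_CONST → push 0. Stack: [0]
STORE_FAST i → i=0. Stack: []
LOAD_FAST i → push 0. Stack: [0]
LOAD_CONST → push 3. Stack: [0, 3]
COMPARE_OP bool(<) → 0 vs 3 = True. Stack: [True]
POP_JUMP_IF_FALSE → pop True; no jump. Stack: []
LOAD_FAST_LOAD_FAST p,v → push 9,-99. Stack: [9, -99]
BINARY_OP - → 9 - -99 = 108. Stack: [108]
STORE_FAST p → p=108. Stack: []
LOAD_FAST i → push 0. Stack: [0]
LOAD_CONST → push 1. Stack: [0, 1]
BINARY_OP + → 0 + 1 = 1. Stack: [1]
STORE_FAST i → i=1. Stack: []
LOAD_FAST i → push 1. Stack: [1]
LOAD_CONST → push 3. Stack: [1, 3]
COMPARE_OP bool(<) → 1 vs 3 = True. Stack: [True]
POP_JUMP_IF_FALSE → pop True; no jump. Stack: []
LOAD_FAST_LOAD_FAST p,v → push 108,-99. Stack: [108, -99]
BINARY_OP - → 108 - -99 = 207. Stack: [207]
STORE_FAST p → p=207. Stack: []
LOAD_FAST i → push 1. Stack: [1]
LOAD_CONST → push 1. Stack: [1, 1]
BINARY_OP + → 1 + 1 = 2. Stack: [2]
STORE_FAST i → i=2. Stack: []
LOAD_FAST i → push 2. Stack: [2]
LOAD_CONST → push 3. Stack: [2, 3]
COMPARE_OP bool(<) → 2 vs 3 = True. Stack: [True]
POP_JUMP_IF_FALSE → pop True; no jump. Stack: []
LOAD_FAST_LOAD_FAST p,v → push 207,-99. Stack: [207, -99]
BINARY_OP - → 207 - -99 = 306. Stack: [306]
STORE_FAST p → p=306. Stack: []
LOAD_FAST i → push 2. Stack: [2]
LOAD_CONST → push 1. Stack: [2, 1]
BINARY_OP + → 2 + 1 = 3. Stack: [3]
STORE_FAST i → i=3. Stack: []
LOAD_FAST i → push 3. Stack: [3]
LOAD_CONST → push 3. Stack: [3, 3]
COMPARE_OP bool(<) → 3 vs 3 = False. Stack: [False]
POP_JUMP_IF_FALSE → pop False; jump. Stack: []
LOAD_FAST p → push 306. Stack: [306]
RETURN_VALUE → return 306.

306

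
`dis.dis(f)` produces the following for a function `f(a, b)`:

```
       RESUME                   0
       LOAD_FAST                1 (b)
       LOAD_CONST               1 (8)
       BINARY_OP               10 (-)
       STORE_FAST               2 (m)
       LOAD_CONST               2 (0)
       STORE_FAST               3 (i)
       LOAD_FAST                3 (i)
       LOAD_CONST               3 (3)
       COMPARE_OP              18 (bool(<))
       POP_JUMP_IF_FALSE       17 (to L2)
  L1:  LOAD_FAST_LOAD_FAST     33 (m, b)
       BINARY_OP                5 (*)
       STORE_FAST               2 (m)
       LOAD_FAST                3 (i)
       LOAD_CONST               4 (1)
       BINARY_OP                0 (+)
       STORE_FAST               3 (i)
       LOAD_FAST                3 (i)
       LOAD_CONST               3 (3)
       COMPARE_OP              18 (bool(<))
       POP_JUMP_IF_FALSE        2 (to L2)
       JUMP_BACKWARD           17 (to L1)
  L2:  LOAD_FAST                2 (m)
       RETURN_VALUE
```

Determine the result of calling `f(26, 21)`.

120393

LOAD_FAST b → push 21. Stack: [21]
LOAD_CONST → push 8. Stack: [21, 8]
BINARY_OP - → 21 - 8 = 13. Stack: [13]
STORE_FAST m → m=13. Stack: []
LOAD_CONST → push 0. Stack: [0]
STORE_FAST i → i=0. Stack: []
LOAD_FAST i → push 0. Stack: [0]
LOAD_CONST → push 3. Stack: [0, 3]
COMPARE_OP bool(<) → 0 vs 3 = True. Stack: [True]
POP_JUMP_IF_FALSE → pop True; no jump. Stack: []
LOAD_FAST_LOAD_FAST m,b → push 13,21. Stack: [13, 21]
BINARY_OP * → 13 * 21 = 273. Stack: [273]
STORE_FAST m → m=273. Stack: []
LOAD_FAST i → push 0. Stack: [0]
LOAD_CONST → push 1. Stack: [0, 1]
BINARY_OP + → 0 + 1 = 1. Stack: [1]
STORE_FAST i → i=1. Stack: []
LOAD_FAST i → push 1. Stack: [1]
LOAD_CONST → push 3. Stack: [1, 3]
COMPARE_OP bool(<) → 1 vs 3 = True. Stack: [True]
POP_JUMP_IF_FALSE → pop True; no jump. Stack: []
LOAD_FAST_LOAD_FAST m,b → push 273,21. Stack: [273, 21]
BINARY_OP * → 273 * 21 = 5733. Stack: [5733]
STORE_FAST m → m=5733. Stack: []
LOAD_FAST i → push 1. Stack: [1]
LOAD_CONST → push 1. Stack: [1, 1]
BINARY_OP + → 1 + 1 = 2. Stack: [2]
STORE_FAST i → i=2. Stack: []
LOAD_FAST i → push 2. Stack: [2]
LOAD_CONST → push 3. Stack: [2, 3]
COMPARE_OP bool(<) → 2 vs 3 = True. Stack: [True]
POP_JUMP_IF_FALSE → pop True; no jump. Stack: []
LOAD_FAST_LOAD_FAST m,b → push 5733,21. Stack: [5733, 21]
BINARY_OP * → 5733 * 21 = 120393. Stack: [120393]
STORE_FAST m → m=120393. Stack: []
LOAD_FAST i → push 2. Stack: [2]
LOAD_CONST → push 1. Stack: [2, 1]
BINARY_OP + → 2 + 1 = 3. Stack: [3]
STORE_FAST i → i=3. Stack: []
LOAD_FAST i → push 3. Stack: [3]
LOAD_CONST → push 3. Stack: [3, 3]
COMPARE_OP bool(<) → 3 vs 3 = False. Stack: [False]
POP_JUMP_IF_FALSE → pop False; jump. Stack: []
LOAD_FAST m → push 120393. Stack: [120393]
RETURN_VALUE → return 120393.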